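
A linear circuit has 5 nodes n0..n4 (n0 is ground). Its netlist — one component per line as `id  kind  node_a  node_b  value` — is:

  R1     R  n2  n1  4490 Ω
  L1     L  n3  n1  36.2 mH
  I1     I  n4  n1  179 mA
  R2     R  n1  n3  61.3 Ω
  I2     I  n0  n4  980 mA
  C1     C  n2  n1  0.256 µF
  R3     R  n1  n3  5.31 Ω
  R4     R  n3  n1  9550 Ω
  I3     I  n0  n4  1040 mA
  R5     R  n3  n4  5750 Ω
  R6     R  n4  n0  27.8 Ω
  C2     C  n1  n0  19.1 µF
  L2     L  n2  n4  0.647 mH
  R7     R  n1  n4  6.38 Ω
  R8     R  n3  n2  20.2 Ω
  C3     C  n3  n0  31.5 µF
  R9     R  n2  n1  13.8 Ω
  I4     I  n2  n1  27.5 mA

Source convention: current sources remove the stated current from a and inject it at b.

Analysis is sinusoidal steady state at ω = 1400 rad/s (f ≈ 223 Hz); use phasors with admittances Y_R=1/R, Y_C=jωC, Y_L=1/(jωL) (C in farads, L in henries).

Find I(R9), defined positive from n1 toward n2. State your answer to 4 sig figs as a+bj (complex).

-0.3068-0.1249j A

MNA unknowns: 4 node voltages V₁..V_4
R1: Y=0.0002227+0.000j on G[2,1]
L1: Y=0.000-0.01973j on G[3,1]
I1: z[4]−=0.179, z[1]+=0.179
R2: Y=0.01631+0.000j on G[1,3]
I2: z[0]−=0.98, z[4]+=0.98
C1: Y=0.000+0.0003584j on G[2,1]
R3: Y=0.1883+0.000j on G[1,3]
R4: Y=0.0001047+0.000j on G[3,1]
I3: z[0]−=1.04, z[4]+=1.04
R5: Y=0.0001739+0.000j on G[3,4]
R6: Y=0.03597+0.000j on G[4,0]
C2: Y=0.000+0.02674j on G[1,0]
L2: Y=0.000-1.104j on G[2,4]
R7: Y=0.1567+0.000j on G[1,4]
R8: Y=0.04950+0.000j on G[3,2]
C3: Y=0.000+0.04410j on G[3,0]
R9: Y=0.07246+0.000j on G[2,1]
I4: z[2]−=0.0275, z[1]+=0.0275
solve → V1=10.81-20.21j, V2=15.05-18.49j, V3=8.017-21.48j, V4=14.80-17.87j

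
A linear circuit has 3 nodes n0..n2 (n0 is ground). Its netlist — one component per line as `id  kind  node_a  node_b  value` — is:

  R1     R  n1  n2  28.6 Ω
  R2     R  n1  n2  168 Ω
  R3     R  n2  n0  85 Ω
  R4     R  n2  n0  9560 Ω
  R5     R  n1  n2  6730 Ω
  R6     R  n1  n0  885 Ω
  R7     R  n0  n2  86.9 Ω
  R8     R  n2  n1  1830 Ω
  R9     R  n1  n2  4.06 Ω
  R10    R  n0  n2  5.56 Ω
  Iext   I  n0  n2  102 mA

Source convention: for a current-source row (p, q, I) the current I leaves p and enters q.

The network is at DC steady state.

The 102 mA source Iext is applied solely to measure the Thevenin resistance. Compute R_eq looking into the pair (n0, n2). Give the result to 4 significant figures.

R_eq = 4.893 Ω

MNA unknowns: 2 node voltages V₁..V_2
R1: Y=0.03497 on G[1,2]
R2: Y=0.005952 on G[1,2]
R3: Y=0.01176 on G[2,0]
R4: Y=0.0001046 on G[2,0]
R5: Y=0.0001486 on G[1,2]
R6: Y=0.001130 on G[1,0]
R7: Y=0.01151 on G[0,2]
R8: Y=0.0005464 on G[2,1]
R9: Y=0.2463 on G[1,2]
R10: Y=0.1799 on G[0,2]
Iext: z[0]−=0.102, z[2]+=0.102
solve → V1=0.4972, V2=0.4991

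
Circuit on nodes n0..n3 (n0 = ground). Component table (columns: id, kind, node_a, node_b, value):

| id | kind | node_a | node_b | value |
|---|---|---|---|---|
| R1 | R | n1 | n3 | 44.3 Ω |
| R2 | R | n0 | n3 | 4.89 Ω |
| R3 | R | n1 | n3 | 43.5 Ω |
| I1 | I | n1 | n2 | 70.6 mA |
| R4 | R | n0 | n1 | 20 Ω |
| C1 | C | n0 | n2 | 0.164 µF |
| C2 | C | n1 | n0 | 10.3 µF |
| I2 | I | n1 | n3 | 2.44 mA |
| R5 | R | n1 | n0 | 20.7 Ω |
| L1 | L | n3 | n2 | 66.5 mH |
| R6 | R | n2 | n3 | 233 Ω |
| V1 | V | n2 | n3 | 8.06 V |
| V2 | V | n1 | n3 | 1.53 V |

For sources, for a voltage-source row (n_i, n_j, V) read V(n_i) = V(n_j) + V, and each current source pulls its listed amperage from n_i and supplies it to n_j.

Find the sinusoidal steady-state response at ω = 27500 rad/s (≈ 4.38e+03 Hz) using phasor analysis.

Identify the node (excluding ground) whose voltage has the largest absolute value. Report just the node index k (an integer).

2

Element admittances at ω=27500 rad/s:
  Y(R1) = 0.02257+0.000j S between n1,n3
  Y(R2) = 0.2045+0.000j S between n0,n3
  Y(R3) = 0.02299+0.000j S between n1,n3
  I1: injects 0.0706 A into n2 (from n1)
  Y(R4) = 0.05000+0.000j S between n0,n1
  Y(C1) = 0.000+0.004510j S between n0,n2
  Y(C2) = 0.000+0.2833j S between n1,n0
  I2: injects 0.00244 A into n3 (from n1)
  Y(R5) = 0.04831+0.000j S between n1,n0
  Y(L1) = 0.000-0.0005468j S between n3,n2
  Y(R6) = 0.004292+0.000j S between n2,n3
  V1: constraint V(n2)−V(n3) = 8.06
  V2: constraint V(n1)−V(n3) = 1.53
Assemble and solve the 5×5 MNA system:
  V(n1)=0.4944-0.5671j  V(n2)=7.024-0.5671j  V(n3)=-1.036-0.5671j
  i(V1)=0.03345-0.02727j  i(V2)=-0.3520-0.08429j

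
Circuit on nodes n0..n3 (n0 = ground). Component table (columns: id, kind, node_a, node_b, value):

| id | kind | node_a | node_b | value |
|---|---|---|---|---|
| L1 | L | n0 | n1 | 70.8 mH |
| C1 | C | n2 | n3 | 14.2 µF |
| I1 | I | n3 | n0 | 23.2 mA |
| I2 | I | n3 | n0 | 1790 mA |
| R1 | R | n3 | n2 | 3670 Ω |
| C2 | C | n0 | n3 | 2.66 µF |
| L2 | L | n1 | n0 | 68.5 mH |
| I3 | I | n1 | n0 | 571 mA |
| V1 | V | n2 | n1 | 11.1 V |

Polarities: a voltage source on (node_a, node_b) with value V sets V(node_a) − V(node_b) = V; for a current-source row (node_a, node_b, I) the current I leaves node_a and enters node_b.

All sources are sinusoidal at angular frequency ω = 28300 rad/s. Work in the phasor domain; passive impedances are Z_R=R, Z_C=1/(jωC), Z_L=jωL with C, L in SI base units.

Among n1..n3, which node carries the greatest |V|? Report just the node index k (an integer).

1

MNA unknowns: 3 node voltages V₁..V_3 plus 1 source current (V1)
L1: Y=0.000-0.0004991j on G[0,1]
C1: Y=0.000+0.4019j on G[2,3]
I1: z[3]−=0.0232, z[0]+=0.0232
I2: z[3]−=1.79, z[0]+=1.79
R1: Y=0.0002725+0.000j on G[3,2]
C2: Y=0.000+0.07528j on G[0,3]
L2: Y=0.000-0.0005158j on G[1,0]
I3: z[1]−=0.571, z[0]+=0.571
V1: row V2−V1=11.1, i_V1 at 2,1
solve → V1=-11.28+33.63j, V2=-0.1816+33.63j, V3=-0.1521+32.13j
aux → i_V1=0.6051+0.01145j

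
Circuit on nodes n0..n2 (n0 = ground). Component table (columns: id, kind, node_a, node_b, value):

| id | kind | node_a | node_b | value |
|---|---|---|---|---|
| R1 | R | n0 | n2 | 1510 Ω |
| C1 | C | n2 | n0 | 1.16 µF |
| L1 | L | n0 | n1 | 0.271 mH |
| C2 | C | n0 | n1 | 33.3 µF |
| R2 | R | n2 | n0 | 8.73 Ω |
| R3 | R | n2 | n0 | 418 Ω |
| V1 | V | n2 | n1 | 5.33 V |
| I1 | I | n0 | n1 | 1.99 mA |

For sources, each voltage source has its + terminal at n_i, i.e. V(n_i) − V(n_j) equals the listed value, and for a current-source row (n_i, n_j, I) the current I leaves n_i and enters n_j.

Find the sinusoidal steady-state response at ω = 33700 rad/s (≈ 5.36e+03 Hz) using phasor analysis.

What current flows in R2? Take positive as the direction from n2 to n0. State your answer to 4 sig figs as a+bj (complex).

0.5806+0.06470j A

Apply KCL at each of the 2 non-ground nodes and solve the resulting linear system.
Node n1: branches {L1, C2, V1, I1} → V_1 = -0.2613+0.5648j
Node n2: branches {R1, C1, R2, R3, V1} → V_2 = 5.069+0.5648j
Source currents: i(V1)=-0.5740-0.2646j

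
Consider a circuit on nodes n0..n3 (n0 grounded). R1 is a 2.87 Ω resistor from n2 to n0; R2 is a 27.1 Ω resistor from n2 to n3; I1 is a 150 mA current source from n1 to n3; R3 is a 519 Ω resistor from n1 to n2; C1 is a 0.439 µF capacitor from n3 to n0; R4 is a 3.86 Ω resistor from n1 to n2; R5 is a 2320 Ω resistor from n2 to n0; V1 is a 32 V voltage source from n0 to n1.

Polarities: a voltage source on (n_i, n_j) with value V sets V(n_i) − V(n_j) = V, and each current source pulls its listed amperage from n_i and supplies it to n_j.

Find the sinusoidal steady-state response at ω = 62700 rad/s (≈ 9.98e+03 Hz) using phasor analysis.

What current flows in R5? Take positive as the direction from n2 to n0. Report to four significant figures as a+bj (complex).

Apply KCL at each of the 3 non-ground nodes and solve the resulting linear system.
Node n1: branches {I1, R3, R4, V1} → V_1 = -32.00+0.000j
Node n2: branches {R1, R2, R3, R4, R5} → V_2 = -13.24+0.2605j
Node n3: branches {R2, I1, C1} → V_3 = -5.772+4.566j
Source currents: i(V1)=-4.746-0.06799j

-0.005708+0.0001123j A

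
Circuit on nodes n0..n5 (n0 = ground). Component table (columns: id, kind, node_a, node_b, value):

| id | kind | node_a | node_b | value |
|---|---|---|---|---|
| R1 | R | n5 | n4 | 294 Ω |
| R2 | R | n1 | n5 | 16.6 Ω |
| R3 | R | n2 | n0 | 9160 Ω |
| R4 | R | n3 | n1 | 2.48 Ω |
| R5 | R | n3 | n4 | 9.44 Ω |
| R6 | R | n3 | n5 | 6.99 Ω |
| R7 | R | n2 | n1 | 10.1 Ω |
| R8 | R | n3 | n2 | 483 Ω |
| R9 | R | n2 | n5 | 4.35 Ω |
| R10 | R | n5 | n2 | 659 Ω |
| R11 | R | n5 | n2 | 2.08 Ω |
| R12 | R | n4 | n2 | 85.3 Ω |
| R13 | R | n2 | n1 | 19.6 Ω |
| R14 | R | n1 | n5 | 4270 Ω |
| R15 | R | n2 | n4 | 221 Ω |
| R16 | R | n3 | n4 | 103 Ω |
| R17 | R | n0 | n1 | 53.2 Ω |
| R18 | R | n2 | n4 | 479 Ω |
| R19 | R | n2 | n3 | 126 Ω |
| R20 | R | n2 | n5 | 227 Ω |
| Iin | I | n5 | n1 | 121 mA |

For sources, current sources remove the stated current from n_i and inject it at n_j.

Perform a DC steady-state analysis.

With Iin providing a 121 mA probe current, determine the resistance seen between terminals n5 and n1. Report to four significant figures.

R_eq = 3.342 Ω

Element admittances at DC:
  Y(R1) = 0.003401 S between n5,n4
  Y(R2) = 0.06024 S between n1,n5
  Y(R3) = 0.0001092 S between n2,n0
  Y(R4) = 0.4032 S between n3,n1
  Y(R5) = 0.1059 S between n3,n4
  Y(R6) = 0.1431 S between n3,n5
  Y(R7) = 0.09901 S between n2,n1
  Y(R8) = 0.002070 S between n3,n2
  Y(R9) = 0.2299 S between n2,n5
  Y(R10) = 0.001517 S between n5,n2
  Y(R11) = 0.4808 S between n5,n2
  Y(R12) = 0.01172 S between n4,n2
  Y(R13) = 0.05102 S between n2,n1
  Y(R14) = 0.0002342 S between n1,n5
  Y(R15) = 0.004525 S between n2,n4
  Y(R16) = 0.009709 S between n3,n4
  Y(R17) = 0.01880 S between n0,n1
  Y(R18) = 0.002088 S between n2,n4
  Y(R19) = 0.007937 S between n2,n3
  Y(R20) = 0.004405 S between n2,n5
  Iin: injects 0.121 A into n1 (from n5)
Assemble and solve the 5×5 MNA system:
  V(n1)=0.001895  V(n2)=-0.3263  V(n3)=-0.1153  V(n4)=-0.1506  V(n5)=-0.4025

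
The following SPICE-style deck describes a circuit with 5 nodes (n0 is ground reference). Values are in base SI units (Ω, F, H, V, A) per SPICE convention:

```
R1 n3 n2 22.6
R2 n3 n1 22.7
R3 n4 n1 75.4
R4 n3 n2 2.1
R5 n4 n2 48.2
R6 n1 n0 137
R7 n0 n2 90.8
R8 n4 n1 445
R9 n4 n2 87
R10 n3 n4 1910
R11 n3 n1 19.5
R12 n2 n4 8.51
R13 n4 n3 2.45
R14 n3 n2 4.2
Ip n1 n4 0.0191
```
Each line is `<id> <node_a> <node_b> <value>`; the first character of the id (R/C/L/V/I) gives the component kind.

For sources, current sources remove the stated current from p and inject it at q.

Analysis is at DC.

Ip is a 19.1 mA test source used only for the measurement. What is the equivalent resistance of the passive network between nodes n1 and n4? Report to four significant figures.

R_eq = 10.03 Ω

Element admittances at DC:
  Y(R1) = 0.04425 S between n3,n2
  Y(R2) = 0.04405 S between n3,n1
  Y(R3) = 0.01326 S between n4,n1
  Y(R4) = 0.4762 S between n3,n2
  Y(R5) = 0.02075 S between n4,n2
  Y(R6) = 0.007299 S between n1,n0
  Y(R7) = 0.01101 S between n0,n2
  Y(R8) = 0.002247 S between n4,n1
  Y(R9) = 0.01149 S between n4,n2
  Y(R10) = 0.0005236 S between n3,n4
  Y(R11) = 0.05128 S between n3,n1
  Y(R12) = 0.1175 S between n2,n4
  Y(R13) = 0.4082 S between n4,n3
  Y(R14) = 0.2381 S between n3,n2
  Ip: injects 0.0191 A into n4 (from n1)
Assemble and solve the 4×4 MNA system:
  V(n1)=-0.09965  V(n2)=0.06605  V(n3)=0.06190  V(n4)=0.09190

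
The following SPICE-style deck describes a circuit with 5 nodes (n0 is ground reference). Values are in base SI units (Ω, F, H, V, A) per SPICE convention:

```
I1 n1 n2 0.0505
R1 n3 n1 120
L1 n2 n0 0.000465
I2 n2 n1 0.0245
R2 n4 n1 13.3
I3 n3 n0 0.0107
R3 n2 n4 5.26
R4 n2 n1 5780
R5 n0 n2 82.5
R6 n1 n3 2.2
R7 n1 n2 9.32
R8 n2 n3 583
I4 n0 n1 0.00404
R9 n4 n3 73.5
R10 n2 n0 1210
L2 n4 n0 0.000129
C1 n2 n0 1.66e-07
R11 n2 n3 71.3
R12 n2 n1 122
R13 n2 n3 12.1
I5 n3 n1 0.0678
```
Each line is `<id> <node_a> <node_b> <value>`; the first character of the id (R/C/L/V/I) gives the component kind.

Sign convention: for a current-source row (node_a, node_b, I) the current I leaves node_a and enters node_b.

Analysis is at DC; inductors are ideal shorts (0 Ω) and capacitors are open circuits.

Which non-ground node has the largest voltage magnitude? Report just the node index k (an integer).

Element admittances at DC:
  I1: injects 0.0505 A into n2 (from n1)
  Y(R1) = 0.008333 S between n3,n1
  L1: short n2↔n0 (DC inductor)
  I2: injects 0.0245 A into n1 (from n2)
  Y(R2) = 0.07519 S between n4,n1
  I3: injects 0.0107 A into n0 (from n3)
  Y(R3) = 0.1901 S between n2,n4
  Y(R4) = 0.0001730 S between n2,n1
  Y(R5) = 0.01212 S between n0,n2
  Y(R6) = 0.4545 S between n1,n3
  Y(R7) = 0.1073 S between n1,n2
  Y(R8) = 0.001715 S between n2,n3
  I4: injects 0.00404 A into n1 (from n0)
  Y(R9) = 0.01361 S between n4,n3
  Y(R10) = 0.0008264 S between n2,n0
  L2: short n4↔n0 (DC inductor)
  Y(C1) = 0.000 S between n2,n0
  Y(R11) = 0.01403 S between n2,n3
  Y(R12) = 0.008197 S between n2,n1
  Y(R13) = 0.08264 S between n2,n3
  I5: injects 0.0678 A into n1 (from n3)
Assemble and solve the 6×6 MNA system:
  V(n1)=-0.06180  V(n2)=0.000  V(n3)=-0.1863  V(n4)=0.000
  i(L1)=0.0005215  i(L2)=-0.007181

3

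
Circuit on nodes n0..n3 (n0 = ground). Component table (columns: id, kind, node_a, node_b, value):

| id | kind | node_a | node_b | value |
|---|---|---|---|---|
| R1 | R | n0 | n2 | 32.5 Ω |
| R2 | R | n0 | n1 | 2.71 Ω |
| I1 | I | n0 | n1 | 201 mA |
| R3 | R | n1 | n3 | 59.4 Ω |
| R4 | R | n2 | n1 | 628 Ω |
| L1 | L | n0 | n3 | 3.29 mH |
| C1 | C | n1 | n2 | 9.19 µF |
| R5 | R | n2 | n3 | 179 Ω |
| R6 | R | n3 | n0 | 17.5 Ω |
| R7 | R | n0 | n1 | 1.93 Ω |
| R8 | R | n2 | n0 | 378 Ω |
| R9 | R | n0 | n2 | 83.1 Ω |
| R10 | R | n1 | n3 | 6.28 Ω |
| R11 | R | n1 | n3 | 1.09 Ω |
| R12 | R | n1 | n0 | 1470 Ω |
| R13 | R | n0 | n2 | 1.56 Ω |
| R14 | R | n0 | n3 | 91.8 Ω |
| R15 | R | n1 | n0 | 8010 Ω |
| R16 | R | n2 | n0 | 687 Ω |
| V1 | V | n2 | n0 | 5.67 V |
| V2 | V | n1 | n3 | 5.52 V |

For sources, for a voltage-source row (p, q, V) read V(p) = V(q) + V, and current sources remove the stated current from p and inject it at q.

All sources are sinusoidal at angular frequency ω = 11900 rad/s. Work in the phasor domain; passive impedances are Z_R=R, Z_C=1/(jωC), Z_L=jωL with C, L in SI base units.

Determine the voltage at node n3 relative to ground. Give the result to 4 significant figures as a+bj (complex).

MNA unknowns: 3 node voltages V₁..V_3 plus 2 source currents (V1, V2)
R1: Y=0.03077+0.000j on G[0,2]
R2: Y=0.3690+0.000j on G[0,1]
I1: z[0]−=0.201, z[1]+=0.201
R3: Y=0.01684+0.000j on G[1,3]
R4: Y=0.001592+0.000j on G[2,1]
L1: Y=0.000-0.02554j on G[0,3]
C1: Y=0.000+0.1094j on G[1,2]
R5: Y=0.005587+0.000j on G[2,3]
R6: Y=0.05714+0.000j on G[3,0]
R7: Y=0.5181+0.000j on G[0,1]
R8: Y=0.002646+0.000j on G[2,0]
R9: Y=0.01203+0.000j on G[0,2]
R10: Y=0.1592+0.000j on G[1,3]
R11: Y=0.9174+0.000j on G[1,3]
R12: Y=0.0006803+0.000j on G[1,0]
R13: Y=0.6410+0.000j on G[0,2]
R14: Y=0.01089+0.000j on G[0,3]
R15: Y=0.0001248+0.000j on G[1,0]
R16: Y=0.001456+0.000j on G[2,0]
V1: row V2−V0=5.67, i_V1 at 2,0
V2: row V1−V3=5.52, i_V2 at 1,3
solve → V1=0.7108+0.4356j, V2=5.670+0.000j, V3=-4.809+0.4356j
aux → i_V1=-4.015-0.5392j, i_V2=-6.411+0.1549j

-4.809+0.4356j V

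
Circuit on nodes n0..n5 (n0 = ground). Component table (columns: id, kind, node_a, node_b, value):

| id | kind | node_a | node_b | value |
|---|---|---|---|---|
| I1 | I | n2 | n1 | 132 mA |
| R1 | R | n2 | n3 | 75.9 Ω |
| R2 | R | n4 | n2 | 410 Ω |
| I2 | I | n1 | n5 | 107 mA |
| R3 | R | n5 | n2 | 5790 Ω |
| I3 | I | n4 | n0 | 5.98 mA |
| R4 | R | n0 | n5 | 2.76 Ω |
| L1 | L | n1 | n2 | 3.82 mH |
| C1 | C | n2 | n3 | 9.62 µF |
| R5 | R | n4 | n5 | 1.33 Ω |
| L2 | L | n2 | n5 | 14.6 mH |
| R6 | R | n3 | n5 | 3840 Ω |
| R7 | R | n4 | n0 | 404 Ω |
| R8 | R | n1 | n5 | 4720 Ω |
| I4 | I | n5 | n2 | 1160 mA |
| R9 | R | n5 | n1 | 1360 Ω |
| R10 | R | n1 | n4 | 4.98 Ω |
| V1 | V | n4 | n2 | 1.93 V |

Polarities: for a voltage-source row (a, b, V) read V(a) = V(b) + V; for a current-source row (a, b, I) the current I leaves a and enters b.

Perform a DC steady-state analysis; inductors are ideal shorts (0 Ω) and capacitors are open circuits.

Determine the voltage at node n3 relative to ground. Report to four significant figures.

-0.02949 V

MNA unknowns: 5 node voltages V₁..V_5 plus 3 source currents (L1, L2, V1)
I1: z[2]−=0.132, z[1]+=0.132
R1: Y=0.01318 on G[2,3]
R2: Y=0.002439 on G[4,2]
I2: z[1]−=0.107, z[5]+=0.107
R3: Y=0.0001727 on G[5,2]
I3: z[4]−=0.00598, z[0]+=0.00598
R4: Y=0.3623 on G[0,5]
L1: row V1−V2=0, i_L1 at 1,2
C1: Y=0.000 on G[2,3]
R5: Y=0.7519 on G[4,5]
L2: row V2−V5=0, i_L2 at 2,5
R6: Y=0.0002604 on G[3,5]
R7: Y=0.002475 on G[4,0]
R8: Y=0.0002119 on G[1,5]
I4: z[5]−=1.16, z[2]+=1.16
R9: Y=0.0007353 on G[5,1]
R10: Y=0.2008 on G[1,4]
V1: row V4−V2=1.93, i_V1 at 4,2
solve → V1=-0.02949, V2=-0.02949, V3=-0.02949, V4=1.901, V5=-0.02949
aux → i_L1=0.4126, i_L2=-0.4088, i_V1=-1.854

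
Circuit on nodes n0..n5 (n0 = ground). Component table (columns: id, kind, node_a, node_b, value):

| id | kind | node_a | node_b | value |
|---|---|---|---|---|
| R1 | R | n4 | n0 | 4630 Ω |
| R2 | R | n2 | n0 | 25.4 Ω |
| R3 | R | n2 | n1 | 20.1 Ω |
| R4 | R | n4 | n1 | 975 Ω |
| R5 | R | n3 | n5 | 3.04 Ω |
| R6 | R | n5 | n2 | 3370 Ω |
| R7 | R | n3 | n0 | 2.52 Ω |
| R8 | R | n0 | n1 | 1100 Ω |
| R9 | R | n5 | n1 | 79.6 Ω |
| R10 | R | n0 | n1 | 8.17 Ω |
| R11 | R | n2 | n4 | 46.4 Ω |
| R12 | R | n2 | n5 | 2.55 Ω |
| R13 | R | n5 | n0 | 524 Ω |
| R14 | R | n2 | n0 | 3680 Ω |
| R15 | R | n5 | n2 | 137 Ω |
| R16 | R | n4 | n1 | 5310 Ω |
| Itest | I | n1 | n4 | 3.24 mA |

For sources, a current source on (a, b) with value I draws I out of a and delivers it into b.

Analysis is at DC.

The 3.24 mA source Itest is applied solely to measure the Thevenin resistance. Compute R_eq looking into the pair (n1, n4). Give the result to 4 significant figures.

Apply KCL at each of the 5 non-ground nodes and solve the resulting linear system.
Node n1: branches {R3, R4, R8, R9, R10, R16, Itest} → V_1 = -0.01322
Node n2: branches {R2, R3, R6, R11, R12, R14, R15} → V_2 = 0.01018
Node n3: branches {R5, R7} → V_3 = 0.002977
Node n4: branches {R1, R4, R11, R16, Itest} → V_4 = 0.1498
Node n5: branches {R5, R6, R9, R12, R13, R15} → V_5 = 0.006568

R_eq = 50.32 Ω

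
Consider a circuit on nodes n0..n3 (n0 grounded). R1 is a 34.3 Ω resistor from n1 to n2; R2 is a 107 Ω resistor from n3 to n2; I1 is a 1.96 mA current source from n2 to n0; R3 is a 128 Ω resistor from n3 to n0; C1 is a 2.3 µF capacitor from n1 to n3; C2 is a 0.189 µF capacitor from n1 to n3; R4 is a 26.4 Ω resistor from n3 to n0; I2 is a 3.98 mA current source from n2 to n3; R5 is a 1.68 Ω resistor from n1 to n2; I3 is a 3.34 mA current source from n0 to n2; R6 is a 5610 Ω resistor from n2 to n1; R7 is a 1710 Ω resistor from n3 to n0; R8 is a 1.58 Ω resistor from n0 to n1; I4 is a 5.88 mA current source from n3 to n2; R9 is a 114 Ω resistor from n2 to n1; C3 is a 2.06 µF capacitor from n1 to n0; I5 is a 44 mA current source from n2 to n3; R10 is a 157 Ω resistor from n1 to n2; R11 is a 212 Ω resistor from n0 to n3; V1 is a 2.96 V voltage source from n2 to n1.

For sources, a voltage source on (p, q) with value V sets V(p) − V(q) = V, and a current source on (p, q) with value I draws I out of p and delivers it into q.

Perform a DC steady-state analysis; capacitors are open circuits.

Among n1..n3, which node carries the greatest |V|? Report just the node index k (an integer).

2

Apply KCL at each of the 3 non-ground nodes and solve the resulting linear system.
Node n1: branches {R1, C1, C2, R5, R6, R8, R9, C3, R10, V1} → V_1 = -0.08985
Node n2: branches {R1, R2, I1, I2, R5, I3, R6, I4, R9, I5, R10, V1} → V_2 = 2.870
Node n3: branches {R2, R3, C1, C2, R4, I2, R7, I4, I5, R11} → V_3 = 1.142
Source currents: i(V1)=-1.950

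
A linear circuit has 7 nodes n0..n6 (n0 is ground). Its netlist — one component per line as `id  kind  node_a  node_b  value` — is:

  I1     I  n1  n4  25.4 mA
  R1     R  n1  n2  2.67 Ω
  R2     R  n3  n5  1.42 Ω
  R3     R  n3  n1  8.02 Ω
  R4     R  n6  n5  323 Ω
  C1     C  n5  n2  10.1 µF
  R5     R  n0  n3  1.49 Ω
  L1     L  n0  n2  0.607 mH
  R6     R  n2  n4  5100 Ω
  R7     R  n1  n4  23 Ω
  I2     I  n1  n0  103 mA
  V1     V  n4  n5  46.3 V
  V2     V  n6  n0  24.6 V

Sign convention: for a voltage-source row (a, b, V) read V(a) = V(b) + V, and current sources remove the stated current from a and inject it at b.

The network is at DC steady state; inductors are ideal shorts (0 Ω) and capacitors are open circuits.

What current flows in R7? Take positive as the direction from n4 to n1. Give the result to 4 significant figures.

1.722 A

MNA unknowns: 6 node voltages V₁..V_6 plus 3 source currents (L1, V1, V2)
I1: z[1]−=0.0254, z[4]+=0.0254
R1: Y=0.3745 on G[1,2]
R2: Y=0.7042 on G[3,5]
R3: Y=0.1247 on G[3,1]
R4: Y=0.003096 on G[6,5]
C1: Y=0.000 on G[5,2]
R5: Y=0.6711 on G[0,3]
L1: row V0−V2=0, i_L1 at 0,2
R6: Y=0.0001961 on G[2,4]
R7: Y=0.04348 on G[1,4]
I2: z[1]−=0.103, z[0]+=0.103
V1: row V4−V5=46.3, i_V1 at 4,5
V2: row V6−V0=24.6, i_V2 at 6,0
solve → V1=2.795, V2=0.000, V3=-1.594, V4=42.41, V5=-3.890, V6=24.60
aux → i_L1=-1.055, i_V1=-1.705, i_V2=-0.08821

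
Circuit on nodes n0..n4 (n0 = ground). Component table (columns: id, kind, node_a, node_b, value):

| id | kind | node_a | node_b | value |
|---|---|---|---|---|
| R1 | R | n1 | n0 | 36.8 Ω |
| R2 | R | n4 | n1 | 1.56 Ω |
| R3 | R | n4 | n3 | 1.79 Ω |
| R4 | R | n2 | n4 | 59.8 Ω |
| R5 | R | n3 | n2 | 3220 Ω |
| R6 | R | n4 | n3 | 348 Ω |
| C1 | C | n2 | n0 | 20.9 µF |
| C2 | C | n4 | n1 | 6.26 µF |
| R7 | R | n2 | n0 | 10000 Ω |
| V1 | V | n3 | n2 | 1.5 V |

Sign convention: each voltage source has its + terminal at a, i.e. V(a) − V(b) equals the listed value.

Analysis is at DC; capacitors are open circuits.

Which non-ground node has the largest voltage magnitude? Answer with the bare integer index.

2

Element admittances at DC:
  Y(R1) = 0.02717 S between n1,n0
  Y(R2) = 0.6410 S between n4,n1
  Y(R3) = 0.5587 S between n4,n3
  Y(R4) = 0.01672 S between n2,n4
  Y(R5) = 0.0003106 S between n3,n2
  Y(R6) = 0.002874 S between n4,n3
  Y(C1) = 0.000 S between n2,n0
  Y(C2) = 0.000 S between n4,n1
  Y(R7) = 0.0001000 S between n2,n0
  V1: constraint V(n3)−V(n2) = 1.5
Assemble and solve the 5×5 MNA system:
  V(n1)=0.005339  V(n2)=-1.451  V(n3)=0.04919  V(n4)=0.005565
  i(V1)=-0.02496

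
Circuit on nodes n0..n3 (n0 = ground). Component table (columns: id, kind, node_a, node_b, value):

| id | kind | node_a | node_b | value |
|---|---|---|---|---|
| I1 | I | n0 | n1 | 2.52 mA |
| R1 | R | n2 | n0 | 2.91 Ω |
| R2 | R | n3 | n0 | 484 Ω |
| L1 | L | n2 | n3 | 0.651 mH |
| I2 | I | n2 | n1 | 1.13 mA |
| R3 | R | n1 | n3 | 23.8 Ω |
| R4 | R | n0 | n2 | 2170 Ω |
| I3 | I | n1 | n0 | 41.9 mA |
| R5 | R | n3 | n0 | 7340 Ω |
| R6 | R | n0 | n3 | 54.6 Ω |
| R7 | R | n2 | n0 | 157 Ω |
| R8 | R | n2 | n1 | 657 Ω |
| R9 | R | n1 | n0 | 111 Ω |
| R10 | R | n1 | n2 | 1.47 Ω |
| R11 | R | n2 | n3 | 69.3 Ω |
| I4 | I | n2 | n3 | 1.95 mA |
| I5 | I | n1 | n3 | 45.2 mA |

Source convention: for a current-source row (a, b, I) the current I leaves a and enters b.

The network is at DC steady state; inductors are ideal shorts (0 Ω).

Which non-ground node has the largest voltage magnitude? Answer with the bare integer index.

Element admittances at DC:
  I1: injects 0.00252 A into n1 (from n0)
  Y(R1) = 0.3436 S between n2,n0
  Y(R2) = 0.002066 S between n3,n0
  L1: short n2↔n3 (DC inductor)
  I2: injects 0.00113 A into n1 (from n2)
  Y(R3) = 0.04202 S between n1,n3
  Y(R4) = 0.0004608 S between n0,n2
  I3: injects 0.0419 A into n0 (from n1)
  Y(R5) = 0.0001362 S between n3,n0
  Y(R6) = 0.01832 S between n0,n3
  Y(R7) = 0.006369 S between n2,n0
  Y(R8) = 0.001522 S between n2,n1
  Y(R9) = 0.009009 S between n1,n0
  Y(R10) = 0.6803 S between n1,n2
  Y(R11) = 0.01443 S between n2,n3
  I4: injects 0.00195 A into n3 (from n2)
  I5: injects 0.0452 A into n3 (from n1)
Assemble and solve the 4×4 MNA system:
  V(n1)=-0.2136  V(n2)=-0.1010  V(n3)=-0.1010
  i(L1)=-0.04449

1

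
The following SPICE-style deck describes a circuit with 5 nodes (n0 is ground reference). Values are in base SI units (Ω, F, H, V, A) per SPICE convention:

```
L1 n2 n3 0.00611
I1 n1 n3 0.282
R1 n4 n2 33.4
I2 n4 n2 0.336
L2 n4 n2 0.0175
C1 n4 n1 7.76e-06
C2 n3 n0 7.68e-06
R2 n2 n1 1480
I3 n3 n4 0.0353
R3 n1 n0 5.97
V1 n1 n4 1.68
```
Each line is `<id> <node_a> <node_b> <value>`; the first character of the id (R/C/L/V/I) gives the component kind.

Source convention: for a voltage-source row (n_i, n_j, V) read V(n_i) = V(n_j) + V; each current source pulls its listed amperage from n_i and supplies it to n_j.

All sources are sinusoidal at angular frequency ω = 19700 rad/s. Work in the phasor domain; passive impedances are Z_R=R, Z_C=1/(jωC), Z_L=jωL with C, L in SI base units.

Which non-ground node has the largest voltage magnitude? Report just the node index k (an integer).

2

Element admittances at ω=19700 rad/s:
  Y(L1) = 0.000-0.008308j S between n2,n3
  I1: injects 0.282 A into n3 (from n1)
  Y(R1) = 0.02994+0.000j S between n4,n2
  I2: injects 0.336 A into n2 (from n4)
  Y(L2) = 0.000-0.002901j S between n4,n2
  Y(C1) = 0.000+0.1529j S between n4,n1
  Y(C2) = 0.000+0.1513j S between n3,n0
  Y(R2) = 0.0006757+0.000j S between n2,n1
  I3: injects 0.0353 A into n4 (from n3)
  Y(R3) = 0.1675+0.000j S between n1,n0
  V1: constraint V(n1)−V(n4) = 1.68
Assemble and solve the 5×5 MNA system:
  V(n1)=-1.713+0.3177j  V(n2)=6.054+2.951j  V(n3)=-0.3517-1.897j  V(n4)=-3.393+0.3177j
  i(V1)=0.01022-0.3083j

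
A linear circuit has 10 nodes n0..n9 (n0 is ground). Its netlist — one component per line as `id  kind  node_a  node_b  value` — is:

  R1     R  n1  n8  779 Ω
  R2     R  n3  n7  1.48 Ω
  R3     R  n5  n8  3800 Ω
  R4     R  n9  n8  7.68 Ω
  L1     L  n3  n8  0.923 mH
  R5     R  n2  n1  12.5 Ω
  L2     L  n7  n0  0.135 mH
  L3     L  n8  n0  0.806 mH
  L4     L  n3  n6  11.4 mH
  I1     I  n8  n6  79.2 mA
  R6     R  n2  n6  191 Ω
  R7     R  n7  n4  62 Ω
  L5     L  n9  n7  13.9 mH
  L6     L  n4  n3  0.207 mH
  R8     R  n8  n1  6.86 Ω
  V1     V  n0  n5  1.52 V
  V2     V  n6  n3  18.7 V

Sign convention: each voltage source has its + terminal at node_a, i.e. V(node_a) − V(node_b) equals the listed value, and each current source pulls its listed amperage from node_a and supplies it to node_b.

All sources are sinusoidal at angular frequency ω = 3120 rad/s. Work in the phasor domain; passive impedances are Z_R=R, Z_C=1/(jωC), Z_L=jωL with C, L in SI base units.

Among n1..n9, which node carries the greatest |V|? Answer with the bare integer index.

6

Apply KCL at each of the 9 non-ground nodes and solve the resulting linear system.
Node n1: branches {R1, R5, R8} → V_1 = 0.6018+0.009963j
Node n2: branches {R5, R6} → V_2 = 1.713+0.009125j
Node n3: branches {R2, L1, L4, L6, V2} → V_3 = -0.006482-0.003684j
Node n4: branches {R7, L6} → V_4 = -0.006499-0.003611j
Node n5: branches {R3, V1} → V_5 = -1.520+0.000j
Node n6: branches {L4, I1, R6, V2} → V_6 = 18.69-0.003684j
Node n7: branches {R2, L2, R7, L5} → V_7 = 0.0004643-0.001913j
Node n8: branches {R1, R3, R4, L1, L3, I1, R8} → V_8 = -0.002765+0.01042j
Node n9: branches {R4, L5} → V_9 = -0.004785+0.009490j
Source currents: i(V1)=-0.0003993-2.742e-06j, i(V2)=-0.009703+0.5258j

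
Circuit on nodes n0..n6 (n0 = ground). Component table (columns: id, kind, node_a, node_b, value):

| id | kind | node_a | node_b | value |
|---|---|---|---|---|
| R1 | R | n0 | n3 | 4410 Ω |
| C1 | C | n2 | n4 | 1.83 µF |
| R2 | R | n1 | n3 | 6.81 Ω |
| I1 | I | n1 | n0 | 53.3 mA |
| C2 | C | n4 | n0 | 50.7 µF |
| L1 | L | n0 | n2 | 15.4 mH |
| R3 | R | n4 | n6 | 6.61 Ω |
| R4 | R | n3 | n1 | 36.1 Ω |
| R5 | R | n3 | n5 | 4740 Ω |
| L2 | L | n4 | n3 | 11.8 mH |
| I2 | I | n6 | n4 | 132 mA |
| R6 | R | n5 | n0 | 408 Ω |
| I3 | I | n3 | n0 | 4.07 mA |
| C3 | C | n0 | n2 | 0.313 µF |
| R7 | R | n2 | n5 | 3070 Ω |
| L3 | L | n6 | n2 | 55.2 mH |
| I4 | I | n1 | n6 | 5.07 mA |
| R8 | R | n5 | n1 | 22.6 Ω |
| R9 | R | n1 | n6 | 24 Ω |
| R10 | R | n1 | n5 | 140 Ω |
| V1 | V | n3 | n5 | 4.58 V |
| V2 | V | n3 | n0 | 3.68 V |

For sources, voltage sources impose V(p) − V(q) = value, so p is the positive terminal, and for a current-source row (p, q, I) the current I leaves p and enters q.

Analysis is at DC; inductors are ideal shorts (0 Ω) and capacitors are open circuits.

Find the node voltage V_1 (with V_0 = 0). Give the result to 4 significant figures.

Apply KCL at each of the 6 non-ground nodes and solve the resulting linear system.
Node n1: branches {R2, I1, R4, I4, R8, R9, R10} → V_1 = 2.009
Node n2: branches {C1, L1, C3, R7, L3} → V_2 = 0.000
Node n3: branches {R1, R2, R4, R5, L2, I3, V1, V2} → V_3 = 3.680
Node n4: branches {C1, C2, R3, L2, I2} → V_4 = 3.680
Node n5: branches {R5, R6, R7, R8, R10, V1} → V_5 = -0.9000
Node n6: branches {R3, I2, L3, I4, R9} → V_6 = 0.000
Source currents: i(L1)=-0.5132, i(L2)=-0.4247, i(L3)=0.5135, i(V1)=-0.1530, i(V2)=-0.5692

2.009 V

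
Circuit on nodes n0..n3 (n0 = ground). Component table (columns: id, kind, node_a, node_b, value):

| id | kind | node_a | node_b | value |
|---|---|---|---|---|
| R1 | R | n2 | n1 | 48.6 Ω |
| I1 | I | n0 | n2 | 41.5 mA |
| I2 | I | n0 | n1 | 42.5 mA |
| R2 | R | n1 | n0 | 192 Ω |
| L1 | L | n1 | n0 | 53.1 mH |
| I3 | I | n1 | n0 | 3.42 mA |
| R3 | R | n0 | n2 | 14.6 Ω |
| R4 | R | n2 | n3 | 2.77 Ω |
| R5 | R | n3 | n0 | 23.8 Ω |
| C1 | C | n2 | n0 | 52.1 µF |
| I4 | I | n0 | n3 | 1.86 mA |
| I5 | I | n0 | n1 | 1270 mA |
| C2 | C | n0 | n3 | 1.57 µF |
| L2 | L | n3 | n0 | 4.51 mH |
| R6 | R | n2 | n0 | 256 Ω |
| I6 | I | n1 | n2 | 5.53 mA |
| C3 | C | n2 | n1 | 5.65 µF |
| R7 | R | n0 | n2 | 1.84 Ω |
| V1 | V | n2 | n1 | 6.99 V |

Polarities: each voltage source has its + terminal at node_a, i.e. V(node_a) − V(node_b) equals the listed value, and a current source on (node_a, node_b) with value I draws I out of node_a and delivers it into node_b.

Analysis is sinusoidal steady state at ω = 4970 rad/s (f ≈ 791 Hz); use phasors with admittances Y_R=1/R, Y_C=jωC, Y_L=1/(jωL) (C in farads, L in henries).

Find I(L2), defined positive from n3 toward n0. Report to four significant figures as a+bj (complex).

-0.02008-0.07669j A

Element admittances at ω=4970 rad/s:
  Y(R1) = 0.02058+0.000j S between n2,n1
  I1: injects 0.0415 A into n2 (from n0)
  I2: injects 0.0425 A into n1 (from n0)
  Y(R2) = 0.005208+0.000j S between n1,n0
  Y(L1) = 0.000-0.003789j S between n1,n0
  I3: injects 0.00342 A into n0 (from n1)
  Y(R3) = 0.06849+0.000j S between n0,n2
  Y(R4) = 0.3610+0.000j S between n2,n3
  Y(R5) = 0.04202+0.000j S between n3,n0
  Y(C1) = 0.000+0.2589j S between n2,n0
  I4: injects 0.00186 A into n3 (from n0)
  I5: injects 1.27 A into n1 (from n0)
  Y(C2) = 0.000+0.007803j S between n0,n3
  Y(L2) = 0.000-0.04461j S between n3,n0
  Y(R6) = 0.003906+0.000j S between n2,n0
  I6: injects 0.00553 A into n2 (from n1)
  Y(C3) = 0.000+0.02808j S between n2,n1
  Y(R7) = 0.5435+0.000j S between n0,n2
  V1: constraint V(n2)−V(n1) = 6.99
Assemble and solve the 4×4 MNA system:
  V(n1)=-5.122-0.6777j  V(n2)=1.868-0.6777j  V(n3)=1.719-0.4501j
  i(V1)=-1.477-0.1804j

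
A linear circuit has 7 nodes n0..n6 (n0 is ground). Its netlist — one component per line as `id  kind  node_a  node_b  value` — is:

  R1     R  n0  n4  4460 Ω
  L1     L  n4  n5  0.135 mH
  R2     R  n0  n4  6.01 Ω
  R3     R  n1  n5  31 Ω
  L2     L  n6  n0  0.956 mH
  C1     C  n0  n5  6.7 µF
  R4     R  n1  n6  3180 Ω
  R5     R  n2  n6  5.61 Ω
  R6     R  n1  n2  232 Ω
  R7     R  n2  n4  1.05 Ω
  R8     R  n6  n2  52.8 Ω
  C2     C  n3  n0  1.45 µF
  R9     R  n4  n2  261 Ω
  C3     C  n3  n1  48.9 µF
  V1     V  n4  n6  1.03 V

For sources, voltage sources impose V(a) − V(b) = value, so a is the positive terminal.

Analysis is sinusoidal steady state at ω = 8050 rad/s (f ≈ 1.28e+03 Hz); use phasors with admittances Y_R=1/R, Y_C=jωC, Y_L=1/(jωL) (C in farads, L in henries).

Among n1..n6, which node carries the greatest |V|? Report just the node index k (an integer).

Apply KCL at each of the 6 non-ground nodes and solve the resulting linear system.
Node n1: branches {R3, R4, R6, C3} → V_1 = 0.005048-0.7427j
Node n2: branches {R5, R6, R7, R8, R9} → V_2 = 0.07297-0.6950j
Node n3: branches {C2, C3} → V_3 = 0.004903-0.7213j
Node n4: branches {R1, L1, R2, R7, R9, V1} → V_4 = 0.2493-0.6949j
Node n5: branches {L1, R3, C1} → V_5 = 0.2646-0.7478j
Node n6: branches {L2, R4, R5, R8, V1} → V_6 = -0.7807-0.6949j
Source currents: i(V1)=-0.2589+0.1015j

6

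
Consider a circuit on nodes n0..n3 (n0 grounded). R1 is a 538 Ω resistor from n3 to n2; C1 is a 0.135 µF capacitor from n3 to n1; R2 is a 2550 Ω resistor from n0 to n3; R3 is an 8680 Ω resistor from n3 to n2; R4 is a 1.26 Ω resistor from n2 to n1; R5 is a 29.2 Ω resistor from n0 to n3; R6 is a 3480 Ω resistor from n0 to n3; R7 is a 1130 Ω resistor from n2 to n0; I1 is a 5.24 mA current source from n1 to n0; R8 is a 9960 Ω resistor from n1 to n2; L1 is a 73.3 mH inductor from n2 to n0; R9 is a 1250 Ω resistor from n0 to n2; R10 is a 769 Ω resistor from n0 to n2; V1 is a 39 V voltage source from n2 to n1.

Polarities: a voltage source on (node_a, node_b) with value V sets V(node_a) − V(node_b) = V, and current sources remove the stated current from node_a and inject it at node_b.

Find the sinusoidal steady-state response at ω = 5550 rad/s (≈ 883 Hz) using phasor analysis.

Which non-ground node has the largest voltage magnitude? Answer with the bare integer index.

Apply KCL at each of the 3 non-ground nodes and solve the resulting linear system.
Node n1: branches {C1, R4, I1, R8, V1} → V_1 = -41.68+4.694j
Node n2: branches {R1, R3, R4, R7, R8, L1, R9, R10, V1} → V_2 = -2.685+4.694j
Node n3: branches {R1, C1, R2, R3, R5, R6} → V_3 = -0.2509-0.5902j
Source currents: i(V1)=-30.96-0.03104j

1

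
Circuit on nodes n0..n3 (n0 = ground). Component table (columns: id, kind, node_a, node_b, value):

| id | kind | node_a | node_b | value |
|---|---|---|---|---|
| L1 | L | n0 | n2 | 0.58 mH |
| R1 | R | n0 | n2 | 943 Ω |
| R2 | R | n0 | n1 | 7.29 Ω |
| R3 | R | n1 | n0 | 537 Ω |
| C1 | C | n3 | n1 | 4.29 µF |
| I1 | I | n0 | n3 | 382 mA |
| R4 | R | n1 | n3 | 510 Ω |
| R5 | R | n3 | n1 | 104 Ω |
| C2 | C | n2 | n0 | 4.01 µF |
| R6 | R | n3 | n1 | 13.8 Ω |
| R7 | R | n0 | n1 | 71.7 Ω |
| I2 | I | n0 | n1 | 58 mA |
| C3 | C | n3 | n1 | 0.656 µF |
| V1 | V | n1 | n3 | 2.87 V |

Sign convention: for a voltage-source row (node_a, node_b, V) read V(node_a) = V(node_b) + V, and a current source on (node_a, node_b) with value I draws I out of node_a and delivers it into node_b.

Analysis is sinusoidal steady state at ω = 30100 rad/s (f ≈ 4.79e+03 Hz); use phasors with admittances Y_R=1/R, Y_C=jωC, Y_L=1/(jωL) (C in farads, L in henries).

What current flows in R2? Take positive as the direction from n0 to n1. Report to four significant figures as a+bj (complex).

Element admittances at ω=30100 rad/s:
  Y(L1) = 0.000-0.05728j S between n0,n2
  Y(R1) = 0.001060+0.000j S between n0,n2
  Y(R2) = 0.1372+0.000j S between n0,n1
  Y(R3) = 0.001862+0.000j S between n1,n0
  Y(C1) = 0.000+0.1291j S between n3,n1
  I1: injects 0.382 A into n3 (from n0)
  Y(R4) = 0.001961+0.000j S between n1,n3
  Y(R5) = 0.009615+0.000j S between n3,n1
  Y(C2) = 0.000+0.1207j S between n2,n0
  Y(R6) = 0.07246+0.000j S between n3,n1
  Y(R7) = 0.01395+0.000j S between n0,n1
  I2: injects 0.058 A into n1 (from n0)
  Y(C3) = 0.000+0.01975j S between n3,n1
  V1: constraint V(n1)−V(n3) = 2.87
Assemble and solve the 4×4 MNA system:
  V(n1)=2.876+0.000j  V(n2)=0.000+0.000j  V(n3)=0.006129+0.000j
  i(V1)=-0.6232-0.4273j

-0.3945+0.000j A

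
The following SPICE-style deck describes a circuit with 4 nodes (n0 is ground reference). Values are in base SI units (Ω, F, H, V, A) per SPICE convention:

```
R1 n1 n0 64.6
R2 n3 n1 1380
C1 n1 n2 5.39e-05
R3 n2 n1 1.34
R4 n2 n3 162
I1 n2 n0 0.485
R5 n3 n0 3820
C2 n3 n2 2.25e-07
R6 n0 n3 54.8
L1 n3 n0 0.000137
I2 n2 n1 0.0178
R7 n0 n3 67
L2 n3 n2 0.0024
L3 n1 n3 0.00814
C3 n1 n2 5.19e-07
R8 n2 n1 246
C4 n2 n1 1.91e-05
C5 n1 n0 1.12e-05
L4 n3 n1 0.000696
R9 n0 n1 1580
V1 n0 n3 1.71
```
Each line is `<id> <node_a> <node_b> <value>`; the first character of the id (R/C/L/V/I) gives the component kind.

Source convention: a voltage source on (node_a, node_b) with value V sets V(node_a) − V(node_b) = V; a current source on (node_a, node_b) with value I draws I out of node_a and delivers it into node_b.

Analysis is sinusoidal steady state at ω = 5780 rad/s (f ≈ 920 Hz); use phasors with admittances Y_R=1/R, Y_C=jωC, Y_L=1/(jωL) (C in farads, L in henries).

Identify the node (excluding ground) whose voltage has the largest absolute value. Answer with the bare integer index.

2

MNA unknowns: 3 node voltages V₁..V_3 plus 1 source current (V1)
R1: Y=0.01548+0.000j on G[1,0]
R2: Y=0.0007246+0.000j on G[3,1]
C1: Y=0.000+0.3115j on G[1,2]
R3: Y=0.7463+0.000j on G[2,1]
R4: Y=0.006173+0.000j on G[2,3]
I1: z[2]−=0.485, z[0]+=0.485
R5: Y=0.0002618+0.000j on G[3,0]
C2: Y=0.000+0.001301j on G[3,2]
R6: Y=0.01825+0.000j on G[0,3]
L1: Y=0.000-1.263j on G[3,0]
I2: z[2]−=0.0178, z[1]+=0.0178
R7: Y=0.01493+0.000j on G[0,3]
L2: Y=0.000-0.07209j on G[3,2]
L3: Y=0.000-0.02125j on G[1,3]
C3: Y=0.000+0.003000j on G[1,2]
R8: Y=0.004065+0.000j on G[2,1]
C4: Y=0.000+0.1104j on G[2,1]
C5: Y=0.000+0.06474j on G[1,0]
L4: Y=0.000-0.2486j on G[3,1]
R9: Y=0.0006329+0.000j on G[0,1]
V1: row V0−V3=1.71, i_V1 at 0,3
solve → V1=-2.137-1.657j, V2=-2.562-1.485j, V3=-1.710+0.000j
aux → i_V1=0.5007+1.994j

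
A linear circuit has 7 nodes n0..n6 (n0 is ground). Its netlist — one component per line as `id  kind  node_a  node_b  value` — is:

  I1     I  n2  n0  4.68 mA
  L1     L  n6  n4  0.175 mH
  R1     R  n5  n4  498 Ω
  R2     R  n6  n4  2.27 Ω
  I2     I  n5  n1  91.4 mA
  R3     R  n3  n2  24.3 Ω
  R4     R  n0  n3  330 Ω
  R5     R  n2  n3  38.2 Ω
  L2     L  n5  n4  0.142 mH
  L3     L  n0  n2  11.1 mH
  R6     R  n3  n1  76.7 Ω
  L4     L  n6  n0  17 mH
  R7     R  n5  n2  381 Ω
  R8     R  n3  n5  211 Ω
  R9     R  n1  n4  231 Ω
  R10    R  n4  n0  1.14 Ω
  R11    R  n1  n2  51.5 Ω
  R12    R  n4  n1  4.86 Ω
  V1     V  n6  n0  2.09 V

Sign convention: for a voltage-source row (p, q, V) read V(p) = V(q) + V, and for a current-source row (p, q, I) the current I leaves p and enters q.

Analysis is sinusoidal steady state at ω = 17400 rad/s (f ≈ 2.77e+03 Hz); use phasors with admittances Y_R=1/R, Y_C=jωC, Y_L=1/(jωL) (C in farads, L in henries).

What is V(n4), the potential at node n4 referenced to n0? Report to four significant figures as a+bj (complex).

Apply KCL at each of the 6 non-ground nodes and solve the resulting linear system.
Node n1: branches {I2, R6, R9, R11, R12} → V_1 = 1.173-0.3087j
Node n2: branches {I1, R3, R5, L3, R7, R11} → V_2 = 0.9386-0.2009j
Node n3: branches {R3, R4, R5, R6, R8} → V_3 = 0.9318-0.2285j
Node n4: branches {L1, R1, R2, L2, R9, R10, R12} → V_4 = 0.7745-0.3236j
Node n5: branches {R1, I2, L2, R7, R8} → V_5 = 0.7674-0.5464j
Node n6: branches {L1, R2, L4, V1} → V_6 = 2.090+0.000j
Source currents: i(V1)=-0.6858+0.2965j

0.7745-0.3236j V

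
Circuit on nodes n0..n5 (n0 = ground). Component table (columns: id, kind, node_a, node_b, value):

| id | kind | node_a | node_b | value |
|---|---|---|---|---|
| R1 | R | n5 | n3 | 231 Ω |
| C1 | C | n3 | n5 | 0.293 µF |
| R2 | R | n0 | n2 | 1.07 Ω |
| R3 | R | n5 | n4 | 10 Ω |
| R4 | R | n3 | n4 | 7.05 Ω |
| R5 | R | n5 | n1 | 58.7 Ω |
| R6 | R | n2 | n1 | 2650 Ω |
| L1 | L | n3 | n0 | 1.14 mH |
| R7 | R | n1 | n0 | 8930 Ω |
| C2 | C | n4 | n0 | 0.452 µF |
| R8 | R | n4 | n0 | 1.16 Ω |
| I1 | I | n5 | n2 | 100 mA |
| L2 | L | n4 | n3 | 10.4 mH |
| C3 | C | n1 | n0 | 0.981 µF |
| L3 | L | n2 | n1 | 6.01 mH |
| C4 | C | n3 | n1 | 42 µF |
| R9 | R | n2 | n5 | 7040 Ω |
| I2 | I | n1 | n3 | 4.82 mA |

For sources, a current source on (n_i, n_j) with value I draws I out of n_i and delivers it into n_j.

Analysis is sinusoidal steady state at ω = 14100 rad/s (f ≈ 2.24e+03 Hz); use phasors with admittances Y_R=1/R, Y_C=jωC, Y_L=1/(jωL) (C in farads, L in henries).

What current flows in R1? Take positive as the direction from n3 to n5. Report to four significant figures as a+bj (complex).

0.003308-0.0004707j A

MNA unknowns: 5 node voltages V₁..V_5
R1: Y=0.004329+0.000j on G[5,3]
C1: Y=0.000+0.004131j on G[3,5]
R2: Y=0.9346+0.000j on G[0,2]
R3: Y=0.1000+0.000j on G[5,4]
R4: Y=0.1418+0.000j on G[3,4]
R5: Y=0.01704+0.000j on G[5,1]
R6: Y=0.0003774+0.000j on G[2,1]
L1: Y=0.000-0.06221j on G[3,0]
R7: Y=0.0001120+0.000j on G[1,0]
C2: Y=0.000+0.006373j on G[4,0]
R8: Y=0.8621+0.000j on G[4,0]
I1: z[5]−=0.1, z[2]+=0.1
L2: Y=0.000-0.006819j on G[4,3]
C3: Y=0.000+0.01383j on G[1,0]
L3: Y=0.000-0.01180j on G[2,1]
C4: Y=0.000+0.5922j on G[3,1]
R9: Y=0.0001420+0.000j on G[2,5]
I2: z[1]−=0.00482, z[3]+=0.00482
solve → V1=-0.1737-0.07790j, V2=0.1057+0.003494j, V3=-0.1745-0.1080j, V4=-0.1081-0.01278j, V5=-0.9387+0.0006979j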